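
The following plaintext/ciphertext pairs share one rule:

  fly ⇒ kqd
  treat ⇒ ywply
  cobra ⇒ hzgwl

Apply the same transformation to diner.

itspw

The rule splits by letter class: vowels +11, consonants +5.
Applying it to diner: d(cons)+5=i, i(vowel)+11=t, n(cons)+5=s, e(vowel)+11=p, r(cons)+5=w.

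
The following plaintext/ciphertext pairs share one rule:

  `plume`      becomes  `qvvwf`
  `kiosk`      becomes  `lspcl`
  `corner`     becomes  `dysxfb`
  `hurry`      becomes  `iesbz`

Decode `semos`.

ruler

Shifts by position in plume: pos 0: p→q (+1), pos 1: l→v (+10), pos 2: u→v (+1), pos 3: m→w (+10) — repeating every 2. The shifts repeat in a cycle of length 2: positions 0,1,… shift by +1, +10, then the pattern repeats.
Reversing it on semos: s−1=r, e−10=u, m−1=l, o−10=e, s−1=r.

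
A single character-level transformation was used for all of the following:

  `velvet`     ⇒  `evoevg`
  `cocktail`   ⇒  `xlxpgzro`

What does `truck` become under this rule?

Each pair mirrors across the alphabet (v↔e, e↔v, l↔o): positions sum to 25. Letters are reflected about the middle of the alphabet (position → 25−position): Atbash.
Applying it to truck: t↔g, r↔i, u↔f, c↔x, k↔p.

gifxp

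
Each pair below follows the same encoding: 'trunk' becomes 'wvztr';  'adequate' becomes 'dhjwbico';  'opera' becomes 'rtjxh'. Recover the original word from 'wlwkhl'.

thread

In trunk: t→w is +3, r→v is +4, u→z is +5, n→t is +6 — the shift increases by 1 each position. Letter i (0-indexed) is shifted by i+3, so successive shifts are 3, 4, 5, ….
Reversing it on wlwkhl: w−3=t, l−4=h, w−5=r, k−6=e, h−7=a, l−8=d.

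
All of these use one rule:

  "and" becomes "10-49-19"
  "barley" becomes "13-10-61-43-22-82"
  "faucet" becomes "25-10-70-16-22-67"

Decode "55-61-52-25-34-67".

With a=1..z=26, the number is 3·pos + 7.
Decoding 55-61-52-25-34-67: 55→(55−7)÷3=16=p, 61→(61−7)÷3=18=r, 52→(52−7)÷3=15=o, 25→(25−7)÷3=6=f, 34→(34−7)÷3=9=i, 67→(67−7)÷3=20=t.

profit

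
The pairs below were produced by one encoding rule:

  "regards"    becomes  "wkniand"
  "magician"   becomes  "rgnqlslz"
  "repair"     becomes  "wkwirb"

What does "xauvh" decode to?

In regards: r→w is +5, e→k is +6, g→n is +7, a→i is +8 — the shift increases by 1 each position. The shift increases by 1 at each position, starting from +5: 5, 6, 7, ….
Decoding xauvh: x−5=s, a−6=u, u−7=n, v−8=n, h−9=y.

sunny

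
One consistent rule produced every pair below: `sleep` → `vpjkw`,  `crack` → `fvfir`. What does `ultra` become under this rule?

xpyxh

Letter i (0-indexed) is shifted by i+3, so successive shifts are 3, 4, 5, ….
Applying it to ultra: u+3=x, l+4=p, t+5=y, r+6=x, a+7=h.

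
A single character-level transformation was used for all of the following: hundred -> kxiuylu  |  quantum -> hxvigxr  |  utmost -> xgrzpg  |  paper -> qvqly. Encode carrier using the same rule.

dvyybly

h(7)→k(10) and u(20)→x(23) fit y≡17x+21 (mod 26); the inverse of 17 mod 26 is 23. Each letter's alphabet position (a=0..z=25) is mapped through 17·x+21 mod 26 — an affine cipher.
Applying it to carrier: c(2)→17·2+21≡3=d; a(0)→17·0+21≡21=v; r(17)→17·17+21≡24=y; r(17)→17·17+21≡24=y; i(8)→17·8+21≡1=b; e(4)→17·4+21≡11=l; r(17)→17·17+21≡24=y (all mod 26).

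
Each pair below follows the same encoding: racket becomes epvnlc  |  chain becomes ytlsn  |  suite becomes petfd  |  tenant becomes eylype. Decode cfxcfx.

The output letters match the input read backwards, each shifted +11: racket reversed is tekcar. The word is reversed, then every letter is shifted forward by 11.
Reversing it on cfxcfx: shift back: c−11=r, f−11=u, x−11=m, c−11=r, f−11=u, x−11=m → rumrum; then reverse → murmur.

murmur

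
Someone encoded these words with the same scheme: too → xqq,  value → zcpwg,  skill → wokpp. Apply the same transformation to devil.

Vowels shift forward by 2 and consonants shift forward by 4.
On devil: d(cons)+4=h, e(vowel)+2=g, v(cons)+4=z, i(vowel)+2=k, l(cons)+4=p.

hgzkp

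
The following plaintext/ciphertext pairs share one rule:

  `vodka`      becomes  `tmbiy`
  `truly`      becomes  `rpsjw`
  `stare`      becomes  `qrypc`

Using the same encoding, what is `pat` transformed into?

Compare letters: v→t is +24, o→m is +24, d→b is +24 — a constant shift. Every letter moves 24 places later in the alphabet, wrapping around z→a.
On pat: p+24=n, a+24=y, t+24=r.

nyr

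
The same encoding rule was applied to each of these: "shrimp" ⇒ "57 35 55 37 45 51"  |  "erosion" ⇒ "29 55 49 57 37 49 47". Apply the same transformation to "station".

57 59 21 59 37 49 47

s(#19)→57 and h(#8)→35: differences scale by 2, so n = 2·pos + 19. Each letter becomes 2×(its alphabet position, a=1..z=26) + 19.
On station: s=19→57, t=20→59, a=1→21, t=20→59, i=9→37, o=15→49, n=14→47.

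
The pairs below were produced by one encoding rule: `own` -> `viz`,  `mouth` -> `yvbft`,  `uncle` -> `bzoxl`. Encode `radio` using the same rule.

dhppv

The shift depends on letter class: consonant w→i is +12, but vowel o→v is +7. The rule splits by letter class: vowels +7, consonants +12.
On radio: r(cons)+12=d, a(vowel)+7=h, d(cons)+12=p, i(vowel)+7=p, o(vowel)+7=v.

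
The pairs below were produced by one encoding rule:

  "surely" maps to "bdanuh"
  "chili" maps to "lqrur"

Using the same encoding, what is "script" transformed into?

blaryc

This is a Caesar cipher with shift 9.
For script: s+9=b, c+9=l, r+9=a, i+9=r, p+9=y, t+9=c.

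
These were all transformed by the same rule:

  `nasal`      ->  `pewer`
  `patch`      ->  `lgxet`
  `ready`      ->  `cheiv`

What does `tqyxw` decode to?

stump

Read the word backwards and shift each letter +4.
Undoing it on tqyxw: shift back: t−4=p, q−4=m, y−4=u, x−4=t, w−4=s → pmuts; then reverse → stump.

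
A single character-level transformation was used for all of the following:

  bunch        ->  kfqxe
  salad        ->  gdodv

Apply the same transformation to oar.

udr

The output letters match the input read backwards, each shifted +3: bunch reversed is hcnub. Read the word backwards and shift each letter +3.
On oar: reverse → rao; then shift: r+3=u, a+3=d, o+3=r.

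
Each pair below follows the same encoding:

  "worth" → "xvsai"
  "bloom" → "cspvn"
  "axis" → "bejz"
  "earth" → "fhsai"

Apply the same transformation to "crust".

Shifts by position in worth: pos 0: w→x (+1), pos 1: o→v (+7), pos 2: r→s (+1), pos 3: t→a (+7) — repeating every 2. It's a Vigenère-style cipher with numeric key [1,7]: position i shifts by key[i mod 2].
For crust: c+1=d, r+7=y, u+1=v, s+7=z, t+1=u.

dyvzu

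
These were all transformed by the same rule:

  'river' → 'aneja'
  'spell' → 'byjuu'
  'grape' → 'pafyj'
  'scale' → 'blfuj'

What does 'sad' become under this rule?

bfm

The rule splits by letter class: vowels +5, consonants +9.
Applying it to sad: s(cons)+9=b, a(vowel)+5=f, d(cons)+9=m.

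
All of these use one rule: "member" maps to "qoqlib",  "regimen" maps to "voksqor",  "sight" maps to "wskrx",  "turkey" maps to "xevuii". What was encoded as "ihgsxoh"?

Shifts by position in member: pos 0: m→q (+4), pos 1: e→o (+10), pos 2: m→q (+4), pos 3: b→l (+10) — repeating every 2. A repeating key of period 2 is used — shifts +4, +10 over and over.
Undoing it on ihgsxoh: i−4=e, h−10=x, g−4=c, s−10=i, x−4=t, o−10=e, h−4=d.

excited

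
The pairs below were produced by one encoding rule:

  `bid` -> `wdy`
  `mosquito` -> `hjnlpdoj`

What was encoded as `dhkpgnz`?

impulse

Compare letters: b→w is +21, i→d is +21, d→y is +21 — a constant shift. Each letter is shifted forward by 21 in the alphabet (a Caesar shift of +21).
Decoding dhkpgnz: d−21=i, h−21=m, k−21=p, p−21=u, g−21=l, n−21=s, z−21=e.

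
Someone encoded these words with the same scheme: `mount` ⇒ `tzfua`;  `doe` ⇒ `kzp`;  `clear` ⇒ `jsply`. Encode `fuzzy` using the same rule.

mfggf

The shift depends on letter class: consonant m→t is +7, but vowel o→z is +11. The rule splits by letter class: vowels +11, consonants +7.
On fuzzy: f(cons)+7=m, u(vowel)+11=f, z(cons)+7=g, z(cons)+7=g, y(cons)+7=f.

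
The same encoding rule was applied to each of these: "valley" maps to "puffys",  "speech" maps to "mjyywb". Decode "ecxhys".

Compare letters: v→p is +20, a→u is +20, l→f is +20 — a constant shift. It's a constant shift of +20 (ROT20).
Reversing it on ecxhys: e−20=k, c−20=i, x−20=d, h−20=n, y−20=e, s−20=y.

kidney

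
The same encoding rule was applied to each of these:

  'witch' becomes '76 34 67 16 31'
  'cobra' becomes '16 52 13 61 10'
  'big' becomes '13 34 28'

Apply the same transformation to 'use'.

70 64 22

Each letter becomes 3×(its alphabet position, a=1..z=26) + 7.
For use: u=21→70, s=19→64, e=5→22.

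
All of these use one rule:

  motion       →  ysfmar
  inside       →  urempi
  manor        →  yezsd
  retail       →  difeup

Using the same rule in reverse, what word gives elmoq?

shake

Shifts by position in motion: pos 0: m→y (+12), pos 1: o→s (+4), pos 2: t→f (+12), pos 3: i→m (+4) — repeating every 2. The shifts repeat in a cycle of length 2: positions 0,1,… shift by +12, +4, then the pattern repeats.
Undoing it on elmoq: e−12=s, l−4=h, m−12=a, o−4=k, q−12=e.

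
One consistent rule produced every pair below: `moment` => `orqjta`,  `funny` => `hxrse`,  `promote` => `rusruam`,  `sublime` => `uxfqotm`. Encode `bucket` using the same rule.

The shift increases by 1 at each position, starting from +2: 2, 3, 4, ….
For bucket: b+2=d, u+3=x, c+4=g, k+5=p, e+6=k, t+7=a.

dxgpka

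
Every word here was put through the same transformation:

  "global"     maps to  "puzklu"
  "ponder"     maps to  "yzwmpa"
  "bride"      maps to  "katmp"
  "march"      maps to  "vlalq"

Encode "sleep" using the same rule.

buppy

The rule splits by letter class: vowels +11, consonants +9.
On sleep: s(cons)+9=b, l(cons)+9=u, e(vowel)+11=p, e(vowel)+11=p, p(cons)+9=y.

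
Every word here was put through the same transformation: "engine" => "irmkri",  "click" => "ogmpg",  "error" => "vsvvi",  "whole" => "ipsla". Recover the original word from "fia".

web

The output letters match the input read backwards, each shifted +4: engine reversed is enigne. Read the word backwards and shift each letter +4.
Decoding fia: shift back: f−4=b, i−4=e, a−4=w → bew; then reverse → web.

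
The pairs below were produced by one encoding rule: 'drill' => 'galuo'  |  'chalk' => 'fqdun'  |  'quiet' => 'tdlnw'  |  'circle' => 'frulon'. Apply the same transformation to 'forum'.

Shifts by position in drill: pos 0: d→g (+3), pos 1: r→a (+9), pos 2: i→l (+3), pos 3: l→u (+9) — repeating every 2. A repeating key of period 2 is used — shifts +3, +9 over and over.
Applying it to forum: f+3=i, o+9=x, r+3=u, u+9=d, m+3=p.

ixudp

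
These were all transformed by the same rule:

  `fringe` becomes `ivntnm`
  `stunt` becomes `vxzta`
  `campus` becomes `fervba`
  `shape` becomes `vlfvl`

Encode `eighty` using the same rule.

In fringe: f→i is +3, r→v is +4, i→n is +5, n→t is +6 — the shift increases by 1 each position. Each letter shifts forward by (position + 3), i.e. 3, 4, 5, … — the shift grows by one for each successive letter.
For eighty: e+3=h, i+4=m, g+5=l, h+6=n, t+7=a, y+8=g.

hmlnag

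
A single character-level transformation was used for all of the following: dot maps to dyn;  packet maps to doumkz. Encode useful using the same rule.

vepoce

Two steps: reverse the string, then apply a Caesar shift of +10.
On useful: reverse → lufesu; then shift: l+10=v, u+10=e, f+10=p, e+10=o, s+10=c, u+10=e.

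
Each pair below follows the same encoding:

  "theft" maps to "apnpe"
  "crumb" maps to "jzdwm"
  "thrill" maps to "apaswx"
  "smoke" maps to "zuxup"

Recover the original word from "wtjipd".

In theft: t→a is +7, h→p is +8, e→n is +9, f→p is +10 — the shift increases by 1 each position. Each letter shifts forward by (position + 7), i.e. 7, 8, 9, … — the shift grows by one for each successive letter.
Reversing it on wtjipd: w−7=p, t−8=l, j−9=a, i−10=y, p−11=e, d−12=r.

player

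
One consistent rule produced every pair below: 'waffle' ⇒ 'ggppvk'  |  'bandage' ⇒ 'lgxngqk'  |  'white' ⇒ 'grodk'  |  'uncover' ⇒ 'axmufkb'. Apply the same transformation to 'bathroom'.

Two shifts are in play — +6 for a/e/i/o/u, +10 for every other letter.
Applying it to bathroom: b(cons)+10=l, a(vowel)+6=g, t(cons)+10=d, h(cons)+10=r, r(cons)+10=b, o(vowel)+6=u, o(vowel)+6=u, m(cons)+10=w.

lgdrbuuw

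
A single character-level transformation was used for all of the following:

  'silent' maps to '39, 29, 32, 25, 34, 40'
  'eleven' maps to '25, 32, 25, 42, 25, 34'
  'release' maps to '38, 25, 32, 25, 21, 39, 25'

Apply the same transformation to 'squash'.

39, 37, 41, 21, 39, 28

s is letter #19 and maps to 39: an offset of 20. Letters become their 1-based position plus 20 (so a→21, b→22, …).
Applying it to squash: s=19→39, q=17→37, u=21→41, a=1→21, s=19→39, h=8→28.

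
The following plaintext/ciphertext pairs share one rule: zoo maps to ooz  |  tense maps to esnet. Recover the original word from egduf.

fudge

The output letters match the input read backwards: zoo reversed is ooz. The word is simply reversed.
Decoding egduf: then reverse → fudge.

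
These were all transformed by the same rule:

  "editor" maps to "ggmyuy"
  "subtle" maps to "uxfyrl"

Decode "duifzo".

breath

In editor: e→g is +2, d→g is +3, i→m is +4, t→y is +5 — the shift increases by 1 each position. The shift increases by 1 at each position, starting from +2: 2, 3, 4, ….
Decoding duifzo: d−2=b, u−3=r, i−4=e, f−5=a, z−6=t, o−7=h.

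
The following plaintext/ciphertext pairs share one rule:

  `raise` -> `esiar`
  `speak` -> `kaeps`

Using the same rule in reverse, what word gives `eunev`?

The word is simply reversed.
Undoing it on eunev: then reverse → venue.

venue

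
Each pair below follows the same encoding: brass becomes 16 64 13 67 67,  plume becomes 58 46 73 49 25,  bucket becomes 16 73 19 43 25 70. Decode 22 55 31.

The formula is n = 3×(alphabet index, a=1) + 10.
Undoing it on 22 55 31: 22→(22−10)÷3=4=d, 55→(55−10)÷3=15=o, 31→(31−10)÷3=7=g.

dog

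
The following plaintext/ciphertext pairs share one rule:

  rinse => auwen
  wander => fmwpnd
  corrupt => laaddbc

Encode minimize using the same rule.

vuwuvuiq

The shifts repeat in a cycle of length 2: positions 0,1,… shift by +9, +12, then the pattern repeats.
For minimize: m+9=v, i+12=u, n+9=w, i+12=u, m+9=v, i+12=u, z+9=i, e+12=q.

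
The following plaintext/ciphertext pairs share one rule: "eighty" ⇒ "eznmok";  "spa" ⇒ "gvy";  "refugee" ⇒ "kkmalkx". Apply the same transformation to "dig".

moj

Read the word backwards and shift each letter +6.
Applying it to dig: reverse → gid; then shift: g+6=m, i+6=o, d+6=j.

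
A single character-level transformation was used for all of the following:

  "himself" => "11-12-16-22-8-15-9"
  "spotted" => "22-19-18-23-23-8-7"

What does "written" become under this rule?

26-21-12-23-23-8-17

The number is (letter's place in the alphabet, a=1) + 3.
On written: w=23→26, r=18→21, i=9→12, t=20→23, t=20→23, e=5→8, n=14→17.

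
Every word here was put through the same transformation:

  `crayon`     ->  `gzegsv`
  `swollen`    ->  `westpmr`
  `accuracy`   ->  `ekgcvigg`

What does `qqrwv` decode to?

minor

Shifts by position in crayon: pos 0: c→g (+4), pos 1: r→z (+8), pos 2: a→e (+4), pos 3: y→g (+8) — repeating every 2. The shifts repeat in a cycle of length 2: positions 0,1,… shift by +4, +8, then the pattern repeats.
Undoing it on qqrwv: q−4=m, q−8=i, r−4=n, w−8=o, v−4=r.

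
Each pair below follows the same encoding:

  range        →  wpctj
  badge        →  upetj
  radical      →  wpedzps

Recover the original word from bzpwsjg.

scarlet

Each letter's alphabet position (a=0..z=25) is mapped through 5·x+15 mod 26 — an affine cipher.
Reversing it on bzpwsjg: b(1)→21·(1−15)≡18=s; z(25)→21·(25−15)≡2=c; p(15)→21·(15−15)≡0=a; w(22)→21·(22−15)≡17=r; s(18)→21·(18−15)≡11=l; j(9)→21·(9−15)≡4=e; g(6)→21·(6−15)≡19=t (all mod 26).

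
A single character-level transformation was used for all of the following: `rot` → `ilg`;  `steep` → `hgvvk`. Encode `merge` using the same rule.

nvitv

Each pair mirrors across the alphabet (r↔i, o↔l, t↔g): positions sum to 25. Letters are reflected about the middle of the alphabet (position → 25−position): Atbash.
On merge: m↔n, e↔v, r↔i, g↔t, e↔v.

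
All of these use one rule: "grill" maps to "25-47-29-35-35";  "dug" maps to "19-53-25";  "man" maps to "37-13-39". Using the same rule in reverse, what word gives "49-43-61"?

spy

With a=1..z=26, the number is 2·pos + 11.
Undoing it on 49-43-61: 49→(49−11)÷2=19=s, 43→(43−11)÷2=16=p, 61→(61−11)÷2=25=y.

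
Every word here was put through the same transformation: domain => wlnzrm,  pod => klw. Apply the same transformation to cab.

xzy

Each pair mirrors across the alphabet (d↔w, o↔l, m↔n): positions sum to 25. Letters are reflected about the middle of the alphabet (position → 25−position): Atbash.
For cab: c↔x, a↔z, b↔y.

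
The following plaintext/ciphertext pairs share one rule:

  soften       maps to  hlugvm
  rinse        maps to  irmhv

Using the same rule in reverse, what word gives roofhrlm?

illusion

This is the alphabet-reversal cipher (Atbash): a becomes z, b becomes y, etc.
Decoding roofhrlm: r↔i, o↔l, o↔l, f↔u, h↔s, r↔i, l↔o, m↔n.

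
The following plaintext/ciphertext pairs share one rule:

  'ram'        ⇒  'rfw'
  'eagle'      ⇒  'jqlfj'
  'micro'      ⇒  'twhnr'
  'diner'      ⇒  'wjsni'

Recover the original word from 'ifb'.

The word is reversed, then every letter is shifted forward by 5.
Decoding ifb: shift back: i−5=d, f−5=a, b−5=w → daw; then reverse → wad.

wad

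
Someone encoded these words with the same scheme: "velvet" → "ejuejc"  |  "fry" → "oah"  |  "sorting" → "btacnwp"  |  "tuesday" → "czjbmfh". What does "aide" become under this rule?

fnmj

The shift depends on letter class: consonant v→e is +9, but vowel e→j is +5. Two shifts are in play — +5 for a/e/i/o/u, +9 for every other letter.
For aide: a(vowel)+5=f, i(vowel)+5=n, d(cons)+9=m, e(vowel)+5=j.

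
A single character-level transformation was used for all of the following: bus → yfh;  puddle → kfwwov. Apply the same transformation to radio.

Each pair mirrors across the alphabet (b↔y, u↔f, s↔h): positions sum to 25. Each letter is replaced by its mirror in the alphabet: a↔z, b↔y, c↔x, and so on (the Atbash cipher).
For radio: r↔i, a↔z, d↔w, i↔r, o↔l.

izwrl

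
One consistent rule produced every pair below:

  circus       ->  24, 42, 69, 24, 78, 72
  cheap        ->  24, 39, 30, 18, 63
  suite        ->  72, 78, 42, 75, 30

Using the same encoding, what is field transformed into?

The formula is n = 3×(alphabet index, a=1) + 15.
For field: f=6→33, i=9→42, e=5→30, l=12→51, d=4→27.

33, 42, 30, 51, 27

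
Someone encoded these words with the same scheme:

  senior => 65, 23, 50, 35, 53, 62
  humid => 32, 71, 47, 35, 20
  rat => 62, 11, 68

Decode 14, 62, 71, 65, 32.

s(#19)→65 and e(#5)→23: differences scale by 3, so n = 3·pos + 8. With a=1..z=26, the number is 3·pos + 8.
Undoing it on 14, 62, 71, 65, 32: 14→(14−8)÷3=2=b, 62→(62−8)÷3=18=r, 71→(71−8)÷3=21=u, 65→(65−8)÷3=19=s, 32→(32−8)÷3=8=h.

brush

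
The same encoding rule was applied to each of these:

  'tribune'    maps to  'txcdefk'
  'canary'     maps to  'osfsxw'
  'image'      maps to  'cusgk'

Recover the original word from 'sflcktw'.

Treating letters as 0–25, the rule is x ↦ 11x + 18 (mod 26).
Undoing it on sflcktw: s(18)→19·(18−18)≡0=a; f(5)→19·(5−18)≡13=n; l(11)→19·(11−18)≡23=x; c(2)→19·(2−18)≡8=i; k(10)→19·(10−18)≡4=e; t(19)→19·(19−18)≡19=t; w(22)→19·(22−18)≡24=y (all mod 26).

anxiety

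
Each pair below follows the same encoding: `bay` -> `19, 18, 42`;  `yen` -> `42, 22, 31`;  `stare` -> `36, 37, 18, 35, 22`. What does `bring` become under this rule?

19, 35, 26, 31, 24

b is letter #2 and maps to 19: an offset of 17. Letters become their 1-based position plus 17 (so a→18, b→19, …).
On bring: b=2→19, r=18→35, i=9→26, n=14→31, g=7→24.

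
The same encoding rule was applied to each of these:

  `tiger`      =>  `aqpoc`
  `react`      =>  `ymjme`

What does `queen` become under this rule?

xcnoy

Each letter shifts forward by (position + 7), i.e. 7, 8, 9, … — the shift grows by one for each successive letter.
Applying it to queen: q+7=x, u+8=c, e+9=n, e+10=o, n+11=y.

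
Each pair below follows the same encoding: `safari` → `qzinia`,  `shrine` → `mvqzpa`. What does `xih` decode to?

zap

The output letters match the input read backwards, each shifted +8: safari reversed is irafas. Two steps: reverse the string, then apply a Caesar shift of +8.
Undoing it on xih: shift back: x−8=p, i−8=a, h−8=z → paz; then reverse → zap.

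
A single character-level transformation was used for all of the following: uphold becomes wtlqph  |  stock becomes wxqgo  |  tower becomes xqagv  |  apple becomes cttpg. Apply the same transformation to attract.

cxxvcgx

The shift depends on letter class: consonant p→t is +4, but vowel u→w is +2. Vowels shift forward by 2 and consonants shift forward by 4.
For attract: a(vowel)+2=c, t(cons)+4=x, t(cons)+4=x, r(cons)+4=v, a(vowel)+2=c, c(cons)+4=g, t(cons)+4=x.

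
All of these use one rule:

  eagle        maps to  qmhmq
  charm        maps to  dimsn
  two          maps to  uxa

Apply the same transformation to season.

Vowels shift forward by 12 and consonants shift forward by 1.
Applying it to season: s(cons)+1=t, e(vowel)+12=q, a(vowel)+12=m, s(cons)+1=t, o(vowel)+12=a, n(cons)+1=o.

tqmtao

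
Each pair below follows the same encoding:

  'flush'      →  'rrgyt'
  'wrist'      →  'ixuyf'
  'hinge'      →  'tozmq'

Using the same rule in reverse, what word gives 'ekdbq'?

Shifts by position in flush: pos 0: f→r (+12), pos 1: l→r (+6), pos 2: u→g (+12), pos 3: s→y (+6) — repeating every 2. A repeating key of period 2 is used — shifts +12, +6 over and over.
Decoding ekdbq: e−12=s, k−6=e, d−12=r, b−6=v, q−12=e.

serve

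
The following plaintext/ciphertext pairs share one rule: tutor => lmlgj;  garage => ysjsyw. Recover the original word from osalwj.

Compare letters: t→l is +18, u→m is +18, t→l is +18 — a constant shift. It's a constant shift of +18 (ROT18).
Undoing it on osalwj: o−18=w, s−18=a, a−18=i, l−18=t, w−18=e, j−18=r.

waiter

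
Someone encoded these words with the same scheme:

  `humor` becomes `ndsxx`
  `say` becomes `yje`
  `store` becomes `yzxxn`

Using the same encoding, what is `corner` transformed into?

Vowels shift forward by 9 and consonants shift forward by 6.
Applying it to corner: c(cons)+6=i, o(vowel)+9=x, r(cons)+6=x, n(cons)+6=t, e(vowel)+9=n, r(cons)+6=x.

ixxtnx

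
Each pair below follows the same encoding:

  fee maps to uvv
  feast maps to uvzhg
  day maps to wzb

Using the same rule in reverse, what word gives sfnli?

Each letter is replaced by its mirror in the alphabet: a↔z, b↔y, c↔x, and so on (the Atbash cipher).
Decoding sfnli: s↔h, f↔u, n↔m, l↔o, i↔r.

humor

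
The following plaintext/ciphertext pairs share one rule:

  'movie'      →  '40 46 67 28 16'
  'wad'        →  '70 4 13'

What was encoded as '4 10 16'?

m(#13)→40 and o(#15)→46: differences scale by 3, so n = 3·pos + 1. Each letter becomes 3×(its alphabet position, a=1..z=26) + 1.
Reversing it on 4 10 16: 4→(4−1)÷3=1=a, 10→(10−1)÷3=3=c, 16→(16−1)÷3=5=e.

ace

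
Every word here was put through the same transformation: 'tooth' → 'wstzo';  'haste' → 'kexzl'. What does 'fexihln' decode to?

In tooth: t→w is +3, o→s is +4, o→t is +5, t→z is +6 — the shift increases by 1 each position. The shift increases by 1 at each position, starting from +3: 3, 4, 5, ….
Decoding fexihln: f−3=c, e−4=a, x−5=s, i−6=c, h−7=a, l−8=d, n−9=e.

cascade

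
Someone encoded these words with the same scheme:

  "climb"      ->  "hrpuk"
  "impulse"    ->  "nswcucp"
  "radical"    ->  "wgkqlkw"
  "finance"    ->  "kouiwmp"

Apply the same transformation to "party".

In climb: c→h is +5, l→r is +6, i→p is +7, m→u is +8 — the shift increases by 1 each position. Letter i (0-indexed) is shifted by i+5, so successive shifts are 5, 6, 7, ….
Applying it to party: p+5=u, a+6=g, r+7=y, t+8=b, y+9=h.

ugybh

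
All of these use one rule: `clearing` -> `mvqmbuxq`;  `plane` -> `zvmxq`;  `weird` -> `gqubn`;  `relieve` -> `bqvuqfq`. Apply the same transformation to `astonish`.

mcdaxucr

Vowels shift forward by 12 and consonants shift forward by 10.
For astonish: a(vowel)+12=m, s(cons)+10=c, t(cons)+10=d, o(vowel)+12=a, n(cons)+10=x, i(vowel)+12=u, s(cons)+10=c, h(cons)+10=r.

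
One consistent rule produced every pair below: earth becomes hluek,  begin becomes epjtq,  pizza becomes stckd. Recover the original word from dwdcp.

alarm

Shifts by position in earth: pos 0: e→h (+3), pos 1: a→l (+11), pos 2: r→u (+3), pos 3: t→e (+11) — repeating every 2. The shifts repeat in a cycle of length 2: positions 0,1,… shift by +3, +11, then the pattern repeats.
Undoing it on dwdcp: d−3=a, w−11=l, d−3=a, c−11=r, p−3=m.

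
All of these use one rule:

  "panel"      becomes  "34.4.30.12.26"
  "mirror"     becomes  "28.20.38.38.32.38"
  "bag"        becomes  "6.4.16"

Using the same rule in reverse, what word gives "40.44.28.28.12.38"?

summer

p(#16)→34 and a(#1)→4: differences scale by 2, so n = 2·pos + 2. With a=1..z=26, the number is 2·pos + 2.
Undoing it on 40.44.28.28.12.38: 40→(40−2)÷2=19=s, 44→(44−2)÷2=21=u, 28→(28−2)÷2=13=m, 28→(28−2)÷2=13=m, 12→(12−2)÷2=5=e, 38→(38−2)÷2=18=r.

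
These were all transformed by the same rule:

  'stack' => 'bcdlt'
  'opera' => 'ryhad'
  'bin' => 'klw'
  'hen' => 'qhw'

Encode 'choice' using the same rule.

The shift depends on letter class: consonant s→b is +9, but vowel a→d is +3. Two shifts are in play — +3 for a/e/i/o/u, +9 for every other letter.
For choice: c(cons)+9=l, h(cons)+9=q, o(vowel)+3=r, i(vowel)+3=l, c(cons)+9=l, e(vowel)+3=h.

lqrllh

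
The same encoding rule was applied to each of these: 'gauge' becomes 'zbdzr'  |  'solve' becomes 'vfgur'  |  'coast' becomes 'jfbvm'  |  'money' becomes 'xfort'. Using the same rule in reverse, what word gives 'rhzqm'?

This is an affine cipher: with a=0,…,z=25, each position x becomes (17x+1) mod 26.
Undoing it on rhzqm: r(17)→23·(17−1)≡4=e; h(7)→23·(7−1)≡8=i; z(25)→23·(25−1)≡6=g; q(16)→23·(16−1)≡7=h; m(12)→23·(12−1)≡19=t (all mod 26).

eight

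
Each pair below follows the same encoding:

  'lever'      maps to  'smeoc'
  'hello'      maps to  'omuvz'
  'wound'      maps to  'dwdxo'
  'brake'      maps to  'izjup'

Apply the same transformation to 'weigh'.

dmrqs

In lever: l→s is +7, e→m is +8, v→e is +9, e→o is +10 — the shift increases by 1 each position. The shift increases by 1 at each position, starting from +7: 7, 8, 9, ….
Applying it to weigh: w+7=d, e+8=m, i+9=r, g+10=q, h+11=s.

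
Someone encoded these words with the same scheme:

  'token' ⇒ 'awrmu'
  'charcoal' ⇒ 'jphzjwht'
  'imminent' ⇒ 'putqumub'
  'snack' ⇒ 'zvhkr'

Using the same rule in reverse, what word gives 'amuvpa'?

Shifts by position in token: pos 0: t→a (+7), pos 1: o→w (+8), pos 2: k→r (+7), pos 3: e→m (+8) — repeating every 2. It's a Vigenère-style cipher with numeric key [7,8]: position i shifts by key[i mod 2].
Undoing it on amuvpa: a−7=t, m−8=e, u−7=n, v−8=n, p−7=i, a−8=s.

tennis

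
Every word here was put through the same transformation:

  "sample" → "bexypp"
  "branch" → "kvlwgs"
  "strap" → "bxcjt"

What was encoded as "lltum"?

The shifts repeat in a cycle of length 3: positions 0,1,… shift by +9, +4, +11, then the pattern repeats.
Reversing it on lltum: l−9=c, l−4=h, t−11=i, u−9=l, m−4=i.

chili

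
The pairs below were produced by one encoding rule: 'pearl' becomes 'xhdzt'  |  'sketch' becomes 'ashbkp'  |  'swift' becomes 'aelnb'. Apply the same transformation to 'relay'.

The shift depends on letter class: consonant p→x is +8, but vowel e→h is +3. Vowels shift forward by 3 and consonants shift forward by 8.
Applying it to relay: r(cons)+8=z, e(vowel)+3=h, l(cons)+8=t, a(vowel)+3=d, y(cons)+8=g.

zhtdg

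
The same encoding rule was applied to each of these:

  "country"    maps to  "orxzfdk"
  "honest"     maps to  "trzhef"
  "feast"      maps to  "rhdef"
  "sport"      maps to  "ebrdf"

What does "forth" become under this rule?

Vowels shift forward by 3 and consonants shift forward by 12.
For forth: f(cons)+12=r, o(vowel)+3=r, r(cons)+12=d, t(cons)+12=f, h(cons)+12=t.

rrdft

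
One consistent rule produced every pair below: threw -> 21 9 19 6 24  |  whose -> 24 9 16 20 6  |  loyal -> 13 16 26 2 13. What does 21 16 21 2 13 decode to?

total

t is letter #20 and maps to 21: an offset of 1. Each letter is replaced by its alphabet position (a=1..z=26) + 1.
Undoing it on 21 16 21 2 13: 21→(21−1)÷1=20=t, 16→(16−1)÷1=15=o, 21→(21−1)÷1=20=t, 2→(2−1)÷1=1=a, 13→(13−1)÷1=12=l.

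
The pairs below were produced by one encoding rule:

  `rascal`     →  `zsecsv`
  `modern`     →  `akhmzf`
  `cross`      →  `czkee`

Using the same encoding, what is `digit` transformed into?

Each letter's alphabet position (a=0..z=25) is mapped through 5·x+18 mod 26 — an affine cipher.
For digit: d(3)→5·3+18≡7=h; i(8)→5·8+18≡6=g; g(6)→5·6+18≡22=w; i(8)→5·8+18≡6=g; t(19)→5·19+18≡9=j (all mod 26).

hgwgj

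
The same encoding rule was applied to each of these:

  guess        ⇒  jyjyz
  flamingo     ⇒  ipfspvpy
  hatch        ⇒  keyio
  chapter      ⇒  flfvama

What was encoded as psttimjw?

In guess: g→j is +3, u→y is +4, e→j is +5, s→y is +6 — the shift increases by 1 each position. The shift increases by 1 at each position, starting from +3: 3, 4, 5, ….
Reversing it on psttimjw: p−3=m, s−4=o, t−5=o, t−6=n, i−7=b, m−8=e, j−9=a, w−10=m.

moonbeam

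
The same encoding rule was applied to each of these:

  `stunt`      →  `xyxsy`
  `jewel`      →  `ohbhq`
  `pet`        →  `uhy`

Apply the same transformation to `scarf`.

xhdwk

Two shifts are in play — +3 for a/e/i/o/u, +5 for every other letter.
For scarf: s(cons)+5=x, c(cons)+5=h, a(vowel)+3=d, r(cons)+5=w, f(cons)+5=k.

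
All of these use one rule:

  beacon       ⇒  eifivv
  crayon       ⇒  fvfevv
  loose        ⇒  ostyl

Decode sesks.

panel

The shift increases by 1 at each position, starting from +3: 3, 4, 5, ….
Decoding sesks: s−3=p, e−4=a, s−5=n, k−6=e, s−7=l.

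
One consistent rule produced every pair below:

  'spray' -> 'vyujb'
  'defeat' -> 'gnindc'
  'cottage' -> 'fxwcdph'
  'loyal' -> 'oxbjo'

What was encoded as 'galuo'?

Shifts by position in spray: pos 0: s→v (+3), pos 1: p→y (+9), pos 2: r→u (+3), pos 3: a→j (+9) — repeating every 2. The shifts repeat in a cycle of length 2: positions 0,1,… shift by +3, +9, then the pattern repeats.
Undoing it on galuo: g−3=d, a−9=r, l−3=i, u−9=l, o−3=l.

drill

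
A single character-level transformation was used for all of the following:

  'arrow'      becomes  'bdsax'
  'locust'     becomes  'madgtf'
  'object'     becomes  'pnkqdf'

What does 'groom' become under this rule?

hdpan

The shifts repeat in a cycle of length 2: positions 0,1,… shift by +1, +12, then the pattern repeats.
For groom: g+1=h, r+12=d, o+1=p, o+12=a, m+1=n.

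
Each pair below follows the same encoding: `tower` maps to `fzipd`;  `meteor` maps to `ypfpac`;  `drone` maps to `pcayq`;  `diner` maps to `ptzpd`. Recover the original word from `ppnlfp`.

Shifts by position in tower: pos 0: t→f (+12), pos 1: o→z (+11), pos 2: w→i (+12), pos 3: e→p (+11) — repeating every 2. It's a Vigenère-style cipher with numeric key [12,11]: position i shifts by key[i mod 2].
Reversing it on ppnlfp: p−12=d, p−11=e, n−12=b, l−11=a, f−12=t, p−11=e.

debate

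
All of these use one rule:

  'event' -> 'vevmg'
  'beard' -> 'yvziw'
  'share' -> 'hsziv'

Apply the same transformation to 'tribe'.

Each letter is replaced by its mirror in the alphabet: a↔z, b↔y, c↔x, and so on (the Atbash cipher).
For tribe: t↔g, r↔i, i↔r, b↔y, e↔v.

giryv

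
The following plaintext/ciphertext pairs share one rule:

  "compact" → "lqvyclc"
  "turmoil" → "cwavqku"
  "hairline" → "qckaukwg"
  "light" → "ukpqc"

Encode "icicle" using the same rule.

Two shifts are in play — +2 for a/e/i/o/u, +9 for every other letter.
For icicle: i(vowel)+2=k, c(cons)+9=l, i(vowel)+2=k, c(cons)+9=l, l(cons)+9=u, e(vowel)+2=g.

klklug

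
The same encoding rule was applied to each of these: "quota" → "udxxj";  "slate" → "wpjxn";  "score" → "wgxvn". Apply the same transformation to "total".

xxxjp

The rule splits by letter class: vowels +9, consonants +4.
Applying it to total: t(cons)+4=x, o(vowel)+9=x, t(cons)+4=x, a(vowel)+9=j, l(cons)+4=p.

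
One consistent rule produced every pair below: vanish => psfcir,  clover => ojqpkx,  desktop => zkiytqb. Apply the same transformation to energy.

kfkxgw

v(21)→p(15) and a(0)→s(18) fit y≡11x+18 (mod 26); the inverse of 11 mod 26 is 19. Treating letters as 0–25, the rule is x ↦ 11x + 18 (mod 26).
Applying it to energy: e(4)→11·4+18≡10=k; n(13)→11·13+18≡5=f; e(4)→11·4+18≡10=k; r(17)→11·17+18≡23=x; g(6)→11·6+18≡6=g; y(24)→11·24+18≡22=w (all mod 26).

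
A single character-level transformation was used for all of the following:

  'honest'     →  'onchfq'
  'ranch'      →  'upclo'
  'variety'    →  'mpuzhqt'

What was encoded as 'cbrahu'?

number

Treating letters as 0–25, the rule is x ↦ 11x + 15 (mod 26).
Decoding cbrahu: c(2)→19·(2−15)≡13=n; b(1)→19·(1−15)≡20=u; r(17)→19·(17−15)≡12=m; a(0)→19·(0−15)≡1=b; h(7)→19·(7−15)≡4=e; u(20)→19·(20−15)≡17=r (all mod 26).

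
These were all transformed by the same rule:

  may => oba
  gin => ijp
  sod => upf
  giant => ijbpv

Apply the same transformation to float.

hnpbv

The shift depends on letter class: consonant m→o is +2, but vowel a→b is +1. Two shifts are in play — +1 for a/e/i/o/u, +2 for every other letter.
On float: f(cons)+2=h, l(cons)+2=n, o(vowel)+1=p, a(vowel)+1=b, t(cons)+2=v.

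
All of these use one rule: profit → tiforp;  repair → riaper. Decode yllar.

rally

It's just the letters in reverse order.
Decoding yllar: then reverse → rally.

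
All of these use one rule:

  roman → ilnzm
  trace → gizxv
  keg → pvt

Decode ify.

This is the alphabet-reversal cipher (Atbash): a becomes z, b becomes y, etc.
Decoding ify: i↔r, f↔u, y↔b.

rub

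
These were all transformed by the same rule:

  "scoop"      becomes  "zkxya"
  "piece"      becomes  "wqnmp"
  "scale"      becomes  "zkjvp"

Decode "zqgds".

sixth

In scoop: s→z is +7, c→k is +8, o→x is +9, o→y is +10 — the shift increases by 1 each position. Each letter shifts forward by (position + 7), i.e. 7, 8, 9, … — the shift grows by one for each successive letter.
Decoding zqgds: z−7=s, q−8=i, g−9=x, d−10=t, s−11=h.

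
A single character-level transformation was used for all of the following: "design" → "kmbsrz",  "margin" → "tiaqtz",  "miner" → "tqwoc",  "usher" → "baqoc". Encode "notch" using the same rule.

uwcms

In design: d→k is +7, e→m is +8, s→b is +9, i→s is +10 — the shift increases by 1 each position. Letter i (0-indexed) is shifted by i+7, so successive shifts are 7, 8, 9, ….
On notch: n+7=u, o+8=w, t+9=c, c+10=m, h+11=s.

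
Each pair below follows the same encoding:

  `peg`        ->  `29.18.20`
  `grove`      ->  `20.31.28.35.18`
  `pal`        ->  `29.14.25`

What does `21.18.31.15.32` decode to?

p is letter #16 and maps to 29: an offset of 13. Letters become their 1-based position plus 13 (so a→14, b→15, …).
Undoing it on 21.18.31.15.32: 21→(21−13)÷1=8=h, 18→(18−13)÷1=5=e, 31→(31−13)÷1=18=r, 15→(15−13)÷1=2=b, 32→(32−13)÷1=19=s.

herbs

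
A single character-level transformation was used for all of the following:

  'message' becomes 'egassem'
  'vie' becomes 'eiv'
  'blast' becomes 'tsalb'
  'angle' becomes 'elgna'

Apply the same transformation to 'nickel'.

The output letters match the input read backwards: message reversed is egassem. It's just the letters in reverse order.
On nickel: reverse → lekcin.

lekcin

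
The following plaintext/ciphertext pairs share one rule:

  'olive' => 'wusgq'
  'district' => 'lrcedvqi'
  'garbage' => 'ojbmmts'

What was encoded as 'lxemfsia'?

doubtful

In olive: o→w is +8, l→u is +9, i→s is +10, v→g is +11 — the shift increases by 1 each position. Letter i (0-indexed) is shifted by i+8, so successive shifts are 8, 9, 10, ….
Reversing it on lxemfsia: l−8=d, x−9=o, e−10=u, m−11=b, f−12=t, s−13=f, i−14=u, a−15=l.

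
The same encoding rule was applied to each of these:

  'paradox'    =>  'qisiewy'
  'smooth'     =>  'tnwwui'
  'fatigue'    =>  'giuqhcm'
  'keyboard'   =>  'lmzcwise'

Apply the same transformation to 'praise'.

The shift depends on letter class: consonant p→q is +1, but vowel a→i is +8. Vowels shift forward by 8 and consonants shift forward by 1.
On praise: p(cons)+1=q, r(cons)+1=s, a(vowel)+8=i, i(vowel)+8=q, s(cons)+1=t, e(vowel)+8=m.

qsiqtm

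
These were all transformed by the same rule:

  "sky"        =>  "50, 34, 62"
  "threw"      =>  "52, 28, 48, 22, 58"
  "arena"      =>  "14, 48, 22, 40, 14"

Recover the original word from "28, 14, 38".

ham

s(#19)→50 and k(#11)→34: differences scale by 2, so n = 2·pos + 12. The formula is n = 2×(alphabet index, a=1) + 12.
Reversing it on 28, 14, 38: 28→(28−12)÷2=8=h, 14→(14−12)÷2=1=a, 38→(38−12)÷2=13=m.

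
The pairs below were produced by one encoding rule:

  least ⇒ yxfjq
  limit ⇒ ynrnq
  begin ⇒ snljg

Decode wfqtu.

The output letters match the input read backwards, each shifted +5: least reversed is tsael. Two steps: reverse the string, then apply a Caesar shift of +5.
Decoding wfqtu: shift back: w−5=r, f−5=a, q−5=l, t−5=o, u−5=p → ralop; then reverse → polar.

polar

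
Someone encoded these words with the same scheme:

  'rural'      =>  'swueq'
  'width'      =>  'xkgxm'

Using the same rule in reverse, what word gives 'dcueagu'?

caravan

Each letter shifts forward by (position + 1), i.e. 1, 2, 3, … — the shift grows by one for each successive letter.
Decoding dcueagu: d−1=c, c−2=a, u−3=r, e−4=a, a−5=v, g−6=a, u−7=n.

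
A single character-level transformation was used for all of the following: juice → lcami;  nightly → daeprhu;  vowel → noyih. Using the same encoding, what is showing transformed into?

j(9)→l(11) and u(20)→c(2) fit y≡11x+16 (mod 26); the inverse of 11 mod 26 is 19. Treating letters as 0–25, the rule is x ↦ 11x + 16 (mod 26).
On showing: s(18)→11·18+16≡6=g; h(7)→11·7+16≡15=p; o(14)→11·14+16≡14=o; w(22)→11·22+16≡24=y; i(8)→11·8+16≡0=a; n(13)→11·13+16≡3=d; g(6)→11·6+16≡4=e (all mod 26).

gpoyade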